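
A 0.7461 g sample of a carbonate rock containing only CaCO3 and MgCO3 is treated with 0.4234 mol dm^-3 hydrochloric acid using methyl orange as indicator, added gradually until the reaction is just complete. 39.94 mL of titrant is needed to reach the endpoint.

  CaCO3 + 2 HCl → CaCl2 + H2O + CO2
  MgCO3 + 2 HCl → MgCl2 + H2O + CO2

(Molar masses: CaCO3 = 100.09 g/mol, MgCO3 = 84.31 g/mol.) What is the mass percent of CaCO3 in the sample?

28.25 %

n(HCl) = 0.03994 × 0.4234 = 0.01691 mol
Let x = n(CaCO3), y = n(MgCO3).
Titrant: 2x + 2y = 0.01691;  mass: 100.09x + 84.31y = 0.7461
Solving, x = 2.106 × 10^-3 mol, y = 6.349 × 10^-3 mol
mass of CaCO3 = 2.106 × 10^-3 × 100.09 = 0.2108 g
% CaCO3 = 0.2108 / 0.7461 × 100 = 28.25 %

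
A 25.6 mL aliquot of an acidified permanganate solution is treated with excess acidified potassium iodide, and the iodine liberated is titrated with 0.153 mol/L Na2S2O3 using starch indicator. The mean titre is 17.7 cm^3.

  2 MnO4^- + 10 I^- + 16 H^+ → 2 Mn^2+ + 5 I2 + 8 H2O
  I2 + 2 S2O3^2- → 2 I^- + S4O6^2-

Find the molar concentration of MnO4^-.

0.0212 mol/L

n(S2O3^2-) = 0.0177 × 0.153 = 2.71 × 10^-3 mol
n(I2) = n(S2O3^2-)/2 = 1.35 × 10^-3 mol
From the 2:5 ratio, n(MnO4^-) in the aliquot = 2/5 × 1.35 × 10^-3 = 5.42 × 10^-4 mol
[MnO4^-] = 5.42 × 10^-4 / 0.0256 = 0.0212 mol/L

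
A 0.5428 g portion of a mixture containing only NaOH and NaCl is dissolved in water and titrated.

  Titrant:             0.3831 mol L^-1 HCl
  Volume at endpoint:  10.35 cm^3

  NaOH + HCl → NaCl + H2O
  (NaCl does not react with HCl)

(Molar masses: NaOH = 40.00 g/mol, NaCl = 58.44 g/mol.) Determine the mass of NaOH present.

0.1586 g

n(HCl) = 0.01035 × 0.3831 = 3.965 × 10^-3 mol
Let x = n(NaOH), y = n(NaCl).
Titrant: 1x = 3.965 × 10^-3;  mass: 40.00x + 58.44y = 0.5428
Solving, x = 3.965 × 10^-3 mol, y = 6.574 × 10^-3 mol
mass of NaOH = 3.965 × 10^-3 × 40.00 = 0.1586 g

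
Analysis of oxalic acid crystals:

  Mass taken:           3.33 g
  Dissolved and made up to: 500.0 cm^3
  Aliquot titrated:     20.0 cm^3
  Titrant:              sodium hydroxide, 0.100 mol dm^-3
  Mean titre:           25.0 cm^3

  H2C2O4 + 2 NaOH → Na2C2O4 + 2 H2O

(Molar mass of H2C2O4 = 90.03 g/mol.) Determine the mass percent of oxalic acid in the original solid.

84.5 %

n(NaOH) per titration = 0.0250 × 0.100 = 2.50 × 10^-3 mol
From the 1:2 ratio, n(H2C2O4) in each aliquot = 1/2 × 2.50 × 10^-3 = 1.25 × 10^-3 mol
n(H2C2O4) in the whole flask = 1.25 × 10^-3 × 500.0/20.0 = 0.0312 mol
mass of H2C2O4 = 0.0312 × 90.03 = 2.81 g
% H2C2O4 = 2.81 / 3.33 × 100 = 84.5 %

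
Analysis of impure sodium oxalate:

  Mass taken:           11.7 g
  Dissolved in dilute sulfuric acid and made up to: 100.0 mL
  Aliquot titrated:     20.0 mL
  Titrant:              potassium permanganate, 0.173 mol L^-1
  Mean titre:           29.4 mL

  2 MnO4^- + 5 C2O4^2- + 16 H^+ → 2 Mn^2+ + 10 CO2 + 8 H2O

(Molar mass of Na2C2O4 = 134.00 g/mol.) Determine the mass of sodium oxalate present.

8.52 g

n(KMnO4) per titration = 0.0294 × 0.173 = 5.09 × 10^-3 mol
From the 5:2 ratio, n(Na2C2O4) in each aliquot = 5/2 × 5.09 × 10^-3 = 0.0127 mol
n(Na2C2O4) in the whole flask = 0.0127 × 100.0/20.0 = 0.0636 mol
mass of Na2C2O4 = 0.0636 × 134.00 = 8.52 g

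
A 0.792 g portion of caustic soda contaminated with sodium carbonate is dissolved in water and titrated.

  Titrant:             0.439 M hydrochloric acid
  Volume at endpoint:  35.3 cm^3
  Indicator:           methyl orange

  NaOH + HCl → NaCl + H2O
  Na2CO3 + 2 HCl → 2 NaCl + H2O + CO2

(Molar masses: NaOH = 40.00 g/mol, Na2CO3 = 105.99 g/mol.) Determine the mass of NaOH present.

0.0900 g

n(HCl) = 0.0353 × 0.439 = 0.0155 mol
Let x = n(NaOH), y = n(Na2CO3).
Titrant: 1x + 2y = 0.0155;  mass: 40.00x + 105.99y = 0.792
Solving, x = 2.25 × 10^-3 mol, y = 6.62 × 10^-3 mol
mass of NaOH = 2.25 × 10^-3 × 40.00 = 0.0900 g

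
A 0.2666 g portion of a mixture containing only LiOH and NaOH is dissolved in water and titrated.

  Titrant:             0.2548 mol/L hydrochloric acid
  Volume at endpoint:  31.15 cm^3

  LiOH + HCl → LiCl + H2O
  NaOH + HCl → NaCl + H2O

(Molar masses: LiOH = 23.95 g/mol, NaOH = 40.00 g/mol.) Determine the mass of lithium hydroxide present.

n(HCl) = 0.03115 × 0.2548 = 7.937 × 10^-3 mol
Let x = n(LiOH), y = n(NaOH).
Titrant: 1x + 1y = 7.937 × 10^-3;  mass: 23.95x + 40.00y = 0.2666
Solving, x = 3.170 × 10^-3 mol, y = 4.767 × 10^-3 mol
mass of LiOH = 3.170 × 10^-3 × 23.95 = 0.07592 g

0.07592 g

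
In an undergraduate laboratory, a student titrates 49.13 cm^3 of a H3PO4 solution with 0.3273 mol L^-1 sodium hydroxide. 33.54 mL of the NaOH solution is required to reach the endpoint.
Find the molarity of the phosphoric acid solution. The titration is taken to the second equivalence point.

0.1117 mol/L

H3PO4 + 2 NaOH → Na2HPO4 + 2 H2O
n(NaOH) = 0.03354 L × 0.3273 mol/L = 0.01098 mol
From the 1:2 mole ratio, n(H3PO4) = 1/2 × 0.01098 = 5.489 × 10^-3 mol
[H3PO4] = 5.489 × 10^-3 mol / 0.04913 L = 0.1117 mol/L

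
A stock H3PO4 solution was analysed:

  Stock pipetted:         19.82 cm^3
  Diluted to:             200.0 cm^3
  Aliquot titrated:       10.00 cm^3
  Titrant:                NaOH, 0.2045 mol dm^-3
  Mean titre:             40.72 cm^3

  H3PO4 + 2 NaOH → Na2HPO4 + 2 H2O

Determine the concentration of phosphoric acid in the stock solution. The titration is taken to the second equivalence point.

n(NaOH) = 0.04072 × 0.2045 = 8.327 × 10^-3 mol
From the 1:2 ratio, n(H3PO4) in the aliquot = 1/2 × 8.327 × 10^-3 = 4.164 × 10^-3 mol
[H3PO4]_dilute = 4.164 × 10^-3 / 0.01000 = 0.4164 mol/L
Dilution factor = 200.0 / 19.82 = 10.09
[H3PO4]_stock = 0.4164 × 10.09 = 4.201 mol/L

4.201 mol/L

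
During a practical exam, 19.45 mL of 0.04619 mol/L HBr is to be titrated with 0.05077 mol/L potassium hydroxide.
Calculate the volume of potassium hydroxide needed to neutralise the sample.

HBr + KOH → KBr + H2O
n(HBr) = 0.01945 L × 0.04619 mol/L = 8.984 × 10^-4 mol
n(KOH) = 8.984 × 10^-4 mol (1:1 stoichiometry)
V(KOH) = 8.984 × 10^-4 mol / 0.05077 mol/L = 0.01770 L = 17.70 mL

17.70 mL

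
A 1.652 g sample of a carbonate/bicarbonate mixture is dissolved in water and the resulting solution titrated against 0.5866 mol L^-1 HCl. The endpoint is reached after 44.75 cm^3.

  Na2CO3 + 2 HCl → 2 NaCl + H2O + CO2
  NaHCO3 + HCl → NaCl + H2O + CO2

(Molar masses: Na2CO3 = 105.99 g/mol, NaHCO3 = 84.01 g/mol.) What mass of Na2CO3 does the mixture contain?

n(HCl) = 0.04475 × 0.5866 = 0.02625 mol
Let x = n(Na2CO3), y = n(NaHCO3).
Titrant: 2x + 1y = 0.02625;  mass: 105.99x + 84.01y = 1.652
Solving, x = 8.920 × 10^-3 mol, y = 8.411 × 10^-3 mol
mass of Na2CO3 = 8.920 × 10^-3 × 105.99 = 0.9454 g

0.9454 g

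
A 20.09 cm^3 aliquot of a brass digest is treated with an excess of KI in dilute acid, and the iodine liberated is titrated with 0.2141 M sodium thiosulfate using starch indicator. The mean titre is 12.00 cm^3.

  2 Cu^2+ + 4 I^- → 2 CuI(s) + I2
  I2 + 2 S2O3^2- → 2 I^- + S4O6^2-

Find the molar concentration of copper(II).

n(S2O3^2-) = 0.01200 × 0.2141 = 2.569 × 10^-3 mol
n(I2) = n(S2O3^2-)/2 = 1.285 × 10^-3 mol
From the 2:1 ratio, n(Cu2+) in the aliquot = 2/1 × 1.285 × 10^-3 = 2.569 × 10^-3 mol
[Cu2+] = 2.569 × 10^-3 / 0.02009 = 0.1279 mol/L

0.1279 M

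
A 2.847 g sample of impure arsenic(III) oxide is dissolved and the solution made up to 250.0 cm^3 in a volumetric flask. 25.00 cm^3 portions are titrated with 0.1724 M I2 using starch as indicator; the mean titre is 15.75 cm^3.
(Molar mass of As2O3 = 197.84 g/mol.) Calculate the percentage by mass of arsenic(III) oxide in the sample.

94.34 %

As2O3 + 2 I2 + 2 H2O → As2O5 + 4 HI
n(I2) per titration = 0.01575 × 0.1724 = 2.715 × 10^-3 mol
From the 1:2 ratio, n(As2O3) in each aliquot = 1/2 × 2.715 × 10^-3 = 1.358 × 10^-3 mol
n(As2O3) in the whole flask = 1.358 × 10^-3 × 250.0/25.00 = 0.01358 mol
mass of As2O3 = 0.01358 × 197.84 = 2.686 g
% As2O3 = 2.686 / 2.847 × 100 = 94.34 %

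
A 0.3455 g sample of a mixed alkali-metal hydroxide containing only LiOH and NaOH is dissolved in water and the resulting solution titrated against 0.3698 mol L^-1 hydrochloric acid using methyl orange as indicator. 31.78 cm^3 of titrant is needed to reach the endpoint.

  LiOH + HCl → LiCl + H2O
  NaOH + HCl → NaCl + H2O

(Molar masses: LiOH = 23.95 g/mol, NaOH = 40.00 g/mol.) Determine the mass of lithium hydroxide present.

n(HCl) = 0.03178 × 0.3698 = 0.01175 mol
Let x = n(LiOH), y = n(NaOH).
Titrant: 1x + 1y = 0.01175;  mass: 23.95x + 40.00y = 0.3455
Solving, x = 7.763 × 10^-3 mol, y = 3.990 × 10^-3 mol
mass of LiOH = 7.763 × 10^-3 × 23.95 = 0.1859 g

0.1859 g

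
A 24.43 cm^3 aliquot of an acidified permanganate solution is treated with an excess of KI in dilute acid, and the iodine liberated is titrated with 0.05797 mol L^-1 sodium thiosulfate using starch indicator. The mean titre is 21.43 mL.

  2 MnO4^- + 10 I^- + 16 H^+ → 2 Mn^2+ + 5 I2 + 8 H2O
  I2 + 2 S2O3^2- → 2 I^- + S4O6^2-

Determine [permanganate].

0.01017 mol/L

n(S2O3^2-) = 0.02143 × 0.05797 = 1.242 × 10^-3 mol
n(I2) = n(S2O3^2-)/2 = 6.211 × 10^-4 mol
From the 2:5 ratio, n(MnO4^-) in the aliquot = 2/5 × 6.211 × 10^-4 = 2.485 × 10^-4 mol
[MnO4^-] = 2.485 × 10^-4 / 0.02443 = 0.01017 mol/L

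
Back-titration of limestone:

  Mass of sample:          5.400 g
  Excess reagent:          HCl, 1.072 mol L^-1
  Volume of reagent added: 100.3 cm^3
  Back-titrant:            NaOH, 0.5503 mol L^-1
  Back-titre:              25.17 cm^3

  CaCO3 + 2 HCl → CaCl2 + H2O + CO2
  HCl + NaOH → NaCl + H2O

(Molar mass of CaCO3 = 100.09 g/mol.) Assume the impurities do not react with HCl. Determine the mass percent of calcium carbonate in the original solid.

n(HCl) added = 0.1003 × 1.072 = 0.1075 mol
n(NaOH) used in back-titration = 0.02517 × 0.5503 = 0.01385 mol
n(HCl) left over = 0.01385 mol (1:1 ratio)
n(HCl) consumed by analyte = 0.1075 − 0.01385 = 0.09367 mol
From the 1:2 ratio, n(CaCO3) = 1/2 × 0.09367 = 0.04684 mol
mass of CaCO3 = 0.04684 × 100.09 = 4.688 g
% CaCO3 = 4.688 / 5.400 × 100 = 86.81 %

86.81 %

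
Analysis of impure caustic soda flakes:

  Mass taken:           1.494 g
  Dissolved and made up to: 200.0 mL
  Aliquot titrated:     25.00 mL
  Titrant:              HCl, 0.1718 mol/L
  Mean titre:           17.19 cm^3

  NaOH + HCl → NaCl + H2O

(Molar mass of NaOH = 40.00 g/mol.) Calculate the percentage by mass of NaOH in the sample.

63.26 %

n(HCl) per titration = 0.01719 × 0.1718 = 2.953 × 10^-3 mol
n(NaOH) in each aliquot = 2.953 × 10^-3 mol (1:1 ratio)
n(NaOH) in the whole flask = 2.953 × 10^-3 × 200.0/25.00 = 0.02363 mol
mass of NaOH = 0.02363 × 40.00 = 0.9450 g
% NaOH = 0.9450 / 1.494 × 100 = 63.26 %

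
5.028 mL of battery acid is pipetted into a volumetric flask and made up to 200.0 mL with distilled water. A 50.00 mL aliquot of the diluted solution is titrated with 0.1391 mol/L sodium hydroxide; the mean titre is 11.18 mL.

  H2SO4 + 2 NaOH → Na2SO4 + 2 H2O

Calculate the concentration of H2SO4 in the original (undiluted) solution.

n(NaOH) = 0.01118 × 0.1391 = 1.555 × 10^-3 mol
From the 1:2 ratio, n(H2SO4) in the aliquot = 1/2 × 1.555 × 10^-3 = 7.776 × 10^-4 mol
[H2SO4]_dilute = 7.776 × 10^-4 / 0.05000 = 0.01555 mol/L
Dilution factor = 200.0 / 5.028 = 39.78
[H2SO4]_stock = 0.01555 × 39.78 = 0.6186 mol/L

0.6186 mol/L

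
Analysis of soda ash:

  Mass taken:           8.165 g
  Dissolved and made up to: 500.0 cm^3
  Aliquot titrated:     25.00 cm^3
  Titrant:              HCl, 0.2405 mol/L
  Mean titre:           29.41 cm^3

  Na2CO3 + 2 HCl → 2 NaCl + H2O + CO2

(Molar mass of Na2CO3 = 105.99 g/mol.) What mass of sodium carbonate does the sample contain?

7.497 g

n(HCl) per titration = 0.02941 × 0.2405 = 7.073 × 10^-3 mol
From the 1:2 ratio, n(Na2CO3) in each aliquot = 1/2 × 7.073 × 10^-3 = 3.537 × 10^-3 mol
n(Na2CO3) in the whole flask = 3.537 × 10^-3 × 500.0/25.00 = 0.07073 mol
mass of Na2CO3 = 0.07073 × 105.99 = 7.497 g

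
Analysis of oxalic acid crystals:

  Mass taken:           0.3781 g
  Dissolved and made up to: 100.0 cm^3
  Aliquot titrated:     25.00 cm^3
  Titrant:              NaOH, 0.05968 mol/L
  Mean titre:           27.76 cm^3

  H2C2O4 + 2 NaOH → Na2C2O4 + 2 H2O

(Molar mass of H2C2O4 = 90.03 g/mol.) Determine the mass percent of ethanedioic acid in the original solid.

78.90 %

n(NaOH) per titration = 0.02776 × 0.05968 = 1.657 × 10^-3 mol
From the 1:2 ratio, n(H2C2O4) in each aliquot = 1/2 × 1.657 × 10^-3 = 8.284 × 10^-4 mol
n(H2C2O4) in the whole flask = 8.284 × 10^-4 × 100.0/25.00 = 3.313 × 10^-3 mol
mass of H2C2O4 = 3.313 × 10^-3 × 90.03 = 0.2983 g
% H2C2O4 = 0.2983 / 0.3781 × 100 = 78.90 %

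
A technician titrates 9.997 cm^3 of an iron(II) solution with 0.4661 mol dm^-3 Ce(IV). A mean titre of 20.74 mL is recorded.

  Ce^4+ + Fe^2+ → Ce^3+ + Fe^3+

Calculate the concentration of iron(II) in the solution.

n(Ce4+) = 0.02074 L × 0.4661 mol/L = 9.667 × 10^-3 mol
n(Fe2+) = 9.667 × 10^-3 mol (1:1 mole ratio)
[Fe2+] = 9.667 × 10^-3 mol / 0.009997 L = 0.9670 mol/L

0.9670 mol/L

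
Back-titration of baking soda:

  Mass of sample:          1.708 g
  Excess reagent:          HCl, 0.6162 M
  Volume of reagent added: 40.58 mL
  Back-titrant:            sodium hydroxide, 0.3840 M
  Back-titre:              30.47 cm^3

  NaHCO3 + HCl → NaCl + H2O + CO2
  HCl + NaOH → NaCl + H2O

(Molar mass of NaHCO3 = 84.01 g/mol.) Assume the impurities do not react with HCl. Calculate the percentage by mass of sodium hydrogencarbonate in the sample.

n(HCl) added = 0.04058 × 0.6162 = 0.02501 mol
n(NaOH) used in back-titration = 0.03047 × 0.3840 = 0.01170 mol
n(HCl) left over = 0.01170 mol (1:1 ratio)
n(HCl) consumed by analyte = 0.02501 − 0.01170 = 0.01330 mol
n(NaHCO3) = 0.01330 mol (1:1 ratio)
mass of NaHCO3 = 0.01330 × 84.01 = 1.118 g
% NaHCO3 = 1.118 / 1.708 × 100 = 65.44 %

65.44 %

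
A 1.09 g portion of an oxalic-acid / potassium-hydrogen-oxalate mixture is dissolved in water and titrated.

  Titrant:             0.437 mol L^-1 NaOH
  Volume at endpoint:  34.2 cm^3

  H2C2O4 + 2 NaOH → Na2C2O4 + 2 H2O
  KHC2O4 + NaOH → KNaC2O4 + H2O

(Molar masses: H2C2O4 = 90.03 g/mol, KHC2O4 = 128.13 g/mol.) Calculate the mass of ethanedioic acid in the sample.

n(NaOH) = 0.0342 × 0.437 = 0.0149 mol
Let x = n(H2C2O4), y = n(KHC2O4).
Titrant: 2x + 1y = 0.0149;  mass: 90.03x + 128.13y = 1.09
Solving, x = 4.96 × 10^-3 mol, y = 5.02 × 10^-3 mol
mass of H2C2O4 = 4.96 × 10^-3 × 90.03 = 0.447 g

0.447 g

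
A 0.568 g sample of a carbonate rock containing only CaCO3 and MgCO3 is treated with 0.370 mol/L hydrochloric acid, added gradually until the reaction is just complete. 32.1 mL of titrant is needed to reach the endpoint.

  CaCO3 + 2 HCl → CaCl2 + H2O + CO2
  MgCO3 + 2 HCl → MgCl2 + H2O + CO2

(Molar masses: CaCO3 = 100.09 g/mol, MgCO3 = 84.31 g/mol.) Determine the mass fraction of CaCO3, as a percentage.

n(HCl) = 0.0321 × 0.370 = 0.0119 mol
Let x = n(CaCO3), y = n(MgCO3).
Titrant: 2x + 2y = 0.0119;  mass: 100.09x + 84.31y = 0.568
Solving, x = 4.27 × 10^-3 mol, y = 1.67 × 10^-3 mol
mass of CaCO3 = 4.27 × 10^-3 × 100.09 = 0.427 g
% CaCO3 = 0.427 / 0.568 × 100 = 75.2 %

75.2 %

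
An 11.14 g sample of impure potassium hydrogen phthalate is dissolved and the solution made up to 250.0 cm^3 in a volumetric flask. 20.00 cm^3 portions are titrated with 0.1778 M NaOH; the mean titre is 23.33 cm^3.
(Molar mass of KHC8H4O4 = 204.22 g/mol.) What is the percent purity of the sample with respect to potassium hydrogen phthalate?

KHC8H4O4 + NaOH → KNaC8H4O4 + H2O
n(NaOH) per titration = 0.02333 × 0.1778 = 4.148 × 10^-3 mol
n(KHC8H4O4) in each aliquot = 4.148 × 10^-3 mol (1:1 ratio)
n(KHC8H4O4) in the whole flask = 4.148 × 10^-3 × 250.0/20.00 = 0.05185 mol
mass of KHC8H4O4 = 0.05185 × 204.22 = 10.59 g
% KHC8H4O4 = 10.59 / 11.14 × 100 = 95.05 %

95.05 %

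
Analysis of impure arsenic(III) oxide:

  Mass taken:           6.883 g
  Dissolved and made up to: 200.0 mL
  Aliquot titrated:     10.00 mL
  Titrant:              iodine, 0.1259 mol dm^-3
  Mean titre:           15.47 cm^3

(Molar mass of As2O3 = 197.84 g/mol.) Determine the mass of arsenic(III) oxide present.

As2O3 + 2 I2 + 2 H2O → As2O5 + 4 HI
n(I2) per titration = 0.01547 × 0.1259 = 1.948 × 10^-3 mol
From the 1:2 ratio, n(As2O3) in each aliquot = 1/2 × 1.948 × 10^-3 = 9.738 × 10^-4 mol
n(As2O3) in the whole flask = 9.738 × 10^-4 × 200.0/10.00 = 0.01948 mol
mass of As2O3 = 0.01948 × 197.84 = 3.853 g

3.853 g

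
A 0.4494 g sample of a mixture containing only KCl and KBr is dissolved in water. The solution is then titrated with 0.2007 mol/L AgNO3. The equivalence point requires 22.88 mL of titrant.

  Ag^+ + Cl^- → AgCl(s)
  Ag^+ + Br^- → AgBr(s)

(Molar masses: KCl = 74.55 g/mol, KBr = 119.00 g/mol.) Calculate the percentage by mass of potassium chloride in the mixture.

n(AgNO3) = 0.02288 × 0.2007 = 4.592 × 10^-3 mol
Let x = n(KCl), y = n(KBr).
Titrant: 1x + 1y = 4.592 × 10^-3;  mass: 74.55x + 119.00y = 0.4494
Solving, x = 2.183 × 10^-3 mol, y = 2.409 × 10^-3 mol
mass of KCl = 2.183 × 10^-3 × 74.55 = 0.1628 g
% KCl = 0.1628 / 0.4494 × 100 = 36.22 %

36.22 %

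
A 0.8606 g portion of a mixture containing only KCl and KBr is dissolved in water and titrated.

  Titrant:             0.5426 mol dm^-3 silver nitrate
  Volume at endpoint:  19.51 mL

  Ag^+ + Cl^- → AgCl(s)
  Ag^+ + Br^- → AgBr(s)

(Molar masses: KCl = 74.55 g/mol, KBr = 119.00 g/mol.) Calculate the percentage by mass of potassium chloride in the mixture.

77.79 %

n(AgNO3) = 0.01951 × 0.5426 = 0.01059 mol
Let x = n(KCl), y = n(KBr).
Titrant: 1x + 1y = 0.01059;  mass: 74.55x + 119.00y = 0.8606
Solving, x = 8.980 × 10^-3 mol, y = 1.606 × 10^-3 mol
mass of KCl = 8.980 × 10^-3 × 74.55 = 0.6694 g
% KCl = 0.6694 / 0.8606 × 100 = 77.79 %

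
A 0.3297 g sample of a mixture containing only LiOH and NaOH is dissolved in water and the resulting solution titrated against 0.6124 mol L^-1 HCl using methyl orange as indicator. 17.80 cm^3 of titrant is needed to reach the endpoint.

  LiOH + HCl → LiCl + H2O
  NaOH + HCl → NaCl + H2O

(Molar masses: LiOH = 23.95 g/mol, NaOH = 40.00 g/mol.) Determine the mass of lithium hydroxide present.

0.1587 g

n(HCl) = 0.01780 × 0.6124 = 0.01090 mol
Let x = n(LiOH), y = n(NaOH).
Titrant: 1x + 1y = 0.01090;  mass: 23.95x + 40.00y = 0.3297
Solving, x = 6.625 × 10^-3 mol, y = 4.276 × 10^-3 mol
mass of LiOH = 6.625 × 10^-3 × 23.95 = 0.1587 g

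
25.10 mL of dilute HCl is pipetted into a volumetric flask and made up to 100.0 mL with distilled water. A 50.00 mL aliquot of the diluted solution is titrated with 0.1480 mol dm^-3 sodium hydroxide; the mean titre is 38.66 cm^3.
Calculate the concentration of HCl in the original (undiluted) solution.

0.4559 mol/L

HCl + NaOH → NaCl + H2O
n(NaOH) = 0.03866 × 0.1480 = 5.722 × 10^-3 mol
n(HCl) in the aliquot = 5.722 × 10^-3 mol (1:1 ratio)
[HCl]_dilute = 5.722 × 10^-3 / 0.05000 = 0.1144 mol/L
Dilution factor = 100.0 / 25.10 = 3.984
[HCl]_stock = 0.1144 × 3.984 = 0.4559 mol/L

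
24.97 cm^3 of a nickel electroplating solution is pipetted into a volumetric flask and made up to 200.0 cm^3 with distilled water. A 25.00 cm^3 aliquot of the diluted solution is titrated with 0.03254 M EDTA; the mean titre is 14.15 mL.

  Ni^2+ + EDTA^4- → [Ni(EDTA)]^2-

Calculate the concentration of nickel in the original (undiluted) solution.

n(EDTA) = 0.01415 × 0.03254 = 4.604 × 10^-4 mol
n(Ni2+) in the aliquot = 4.604 × 10^-4 mol (1:1 ratio)
[Ni2+]_dilute = 4.604 × 10^-4 / 0.02500 = 0.01842 mol/L
Dilution factor = 200.0 / 24.97 = 8.010
[Ni2+]_stock = 0.01842 × 8.010 = 0.1475 mol/L

0.1475 M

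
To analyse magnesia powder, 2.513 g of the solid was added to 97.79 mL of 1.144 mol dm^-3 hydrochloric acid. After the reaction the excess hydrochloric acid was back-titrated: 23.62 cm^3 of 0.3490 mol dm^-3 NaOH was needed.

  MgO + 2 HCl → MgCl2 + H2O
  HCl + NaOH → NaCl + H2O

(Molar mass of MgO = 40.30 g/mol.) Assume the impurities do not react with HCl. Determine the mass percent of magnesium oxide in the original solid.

83.09 %

n(HCl) added = 0.09779 × 1.144 = 0.1119 mol
n(NaOH) used in back-titration = 0.02362 × 0.3490 = 8.243 × 10^-3 mol
n(HCl) left over = 8.243 × 10^-3 mol (1:1 ratio)
n(HCl) consumed by analyte = 0.1119 − 8.243 × 10^-3 = 0.1036 mol
From the 1:2 ratio, n(MgO) = 1/2 × 0.1036 = 0.05181 mol
mass of MgO = 0.05181 × 40.30 = 2.088 g
% MgO = 2.088 / 2.513 × 100 = 83.09 %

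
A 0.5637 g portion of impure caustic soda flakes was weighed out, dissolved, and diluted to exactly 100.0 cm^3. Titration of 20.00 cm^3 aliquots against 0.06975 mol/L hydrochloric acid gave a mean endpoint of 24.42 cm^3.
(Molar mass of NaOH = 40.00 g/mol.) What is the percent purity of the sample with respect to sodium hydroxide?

60.43 %

NaOH + HCl → NaCl + H2O
n(HCl) per titration = 0.02442 × 0.06975 = 1.703 × 10^-3 mol
n(NaOH) in each aliquot = 1.703 × 10^-3 mol (1:1 ratio)
n(NaOH) in the whole flask = 1.703 × 10^-3 × 100.0/20.00 = 8.516 × 10^-3 mol
mass of NaOH = 8.516 × 10^-3 × 40.00 = 0.3407 g
% NaOH = 0.3407 / 0.5637 × 100 = 60.43 %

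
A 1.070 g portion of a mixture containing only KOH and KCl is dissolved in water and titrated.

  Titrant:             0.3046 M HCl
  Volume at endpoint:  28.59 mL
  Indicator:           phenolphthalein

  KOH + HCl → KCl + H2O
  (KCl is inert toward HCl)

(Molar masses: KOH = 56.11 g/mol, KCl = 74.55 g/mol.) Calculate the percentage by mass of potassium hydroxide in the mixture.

45.67 %

n(HCl) = 0.02859 × 0.3046 = 8.709 × 10^-3 mol
Let x = n(KOH), y = n(KCl).
Titrant: 1x = 8.709 × 10^-3;  mass: 56.11x + 74.55y = 1.070
Solving, x = 8.709 × 10^-3 mol, y = 7.798 × 10^-3 mol
mass of KOH = 8.709 × 10^-3 × 56.11 = 0.4886 g
% KOH = 0.4886 / 1.070 × 100 = 45.67 %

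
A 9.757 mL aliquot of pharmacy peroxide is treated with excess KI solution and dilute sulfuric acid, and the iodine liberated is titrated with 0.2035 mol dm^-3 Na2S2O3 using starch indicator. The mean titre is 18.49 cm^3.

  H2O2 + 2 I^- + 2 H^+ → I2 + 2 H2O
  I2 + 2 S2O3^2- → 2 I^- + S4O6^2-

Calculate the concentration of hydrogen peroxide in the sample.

n(S2O3^2-) = 0.01849 × 0.2035 = 3.763 × 10^-3 mol
n(I2) = n(S2O3^2-)/2 = 1.881 × 10^-3 mol
n(H2O2) in the aliquot = 1.881 × 10^-3 mol (1:1 ratio)
[H2O2] = 1.881 × 10^-3 / 0.009757 = 0.1928 mol/L

0.1928 mol/L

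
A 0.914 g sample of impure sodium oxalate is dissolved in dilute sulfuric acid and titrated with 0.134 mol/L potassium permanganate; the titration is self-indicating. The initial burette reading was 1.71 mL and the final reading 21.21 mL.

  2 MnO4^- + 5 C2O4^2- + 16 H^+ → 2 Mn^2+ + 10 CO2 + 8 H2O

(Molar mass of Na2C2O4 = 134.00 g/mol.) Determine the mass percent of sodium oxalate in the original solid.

n(KMnO4) = 0.0195 L × 0.134 mol/L = 2.61 × 10^-3 mol
From the 5:2 ratio, n(Na2C2O4) = 5/2 × 2.61 × 10^-3 = 6.53 × 10^-3 mol
mass of Na2C2O4 = 6.53 × 10^-3 × 134.00 g/mol = 0.875 g
% Na2C2O4 = 0.875 / 0.914 × 100 = 95.8 %

95.8 %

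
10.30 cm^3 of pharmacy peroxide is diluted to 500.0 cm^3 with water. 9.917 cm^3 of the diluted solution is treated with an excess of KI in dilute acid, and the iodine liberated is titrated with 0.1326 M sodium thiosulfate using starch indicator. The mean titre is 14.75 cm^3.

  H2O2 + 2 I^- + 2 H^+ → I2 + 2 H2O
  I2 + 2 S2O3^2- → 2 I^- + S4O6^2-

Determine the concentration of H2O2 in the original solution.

4.787 M

n(S2O3^2-) = 0.01475 × 0.1326 = 1.956 × 10^-3 mol
n(I2) = n(S2O3^2-)/2 = 9.779 × 10^-4 mol
n(H2O2) in the aliquot = 9.779 × 10^-4 mol (1:1 ratio)
[H2O2]_dilute = 9.779 × 10^-4 / 0.009917 = 0.09861 mol/L
[H2O2]_original = 0.09861 × 500.0/10.30 = 4.787 mol/L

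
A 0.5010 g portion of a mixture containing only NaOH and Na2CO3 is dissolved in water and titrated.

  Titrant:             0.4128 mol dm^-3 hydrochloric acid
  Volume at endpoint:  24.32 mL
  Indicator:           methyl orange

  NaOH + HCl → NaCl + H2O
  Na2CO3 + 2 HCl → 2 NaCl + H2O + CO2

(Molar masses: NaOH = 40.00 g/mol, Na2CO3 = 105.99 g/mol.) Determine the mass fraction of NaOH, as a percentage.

19.07 %

n(HCl) = 0.02432 × 0.4128 = 0.01004 mol
Let x = n(NaOH), y = n(Na2CO3).
Titrant: 1x + 2y = 0.01004;  mass: 40.00x + 105.99y = 0.5010
Solving, x = 2.388 × 10^-3 mol, y = 3.826 × 10^-3 mol
mass of NaOH = 2.388 × 10^-3 × 40.00 = 0.09552 g
% NaOH = 0.09552 / 0.5010 × 100 = 19.07 %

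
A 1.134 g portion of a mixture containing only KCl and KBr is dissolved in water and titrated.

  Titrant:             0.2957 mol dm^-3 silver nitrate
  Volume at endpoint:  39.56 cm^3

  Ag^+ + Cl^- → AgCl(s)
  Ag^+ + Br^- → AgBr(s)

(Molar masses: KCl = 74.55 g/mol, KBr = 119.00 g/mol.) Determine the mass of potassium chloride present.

0.4328 g

n(AgNO3) = 0.03956 × 0.2957 = 0.01170 mol
Let x = n(KCl), y = n(KBr).
Titrant: 1x + 1y = 0.01170;  mass: 74.55x + 119.00y = 1.134
Solving, x = 5.805 × 10^-3 mol, y = 5.893 × 10^-3 mol
mass of KCl = 5.805 × 10^-3 × 74.55 = 0.4328 g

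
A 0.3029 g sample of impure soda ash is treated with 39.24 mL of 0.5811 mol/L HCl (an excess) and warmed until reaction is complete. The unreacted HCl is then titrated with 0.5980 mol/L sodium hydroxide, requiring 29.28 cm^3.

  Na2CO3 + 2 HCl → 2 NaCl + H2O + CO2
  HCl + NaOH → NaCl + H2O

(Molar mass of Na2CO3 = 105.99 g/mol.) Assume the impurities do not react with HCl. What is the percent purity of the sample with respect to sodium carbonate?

n(HCl) added = 0.03924 × 0.5811 = 0.02280 mol
n(NaOH) used in back-titration = 0.02928 × 0.5980 = 0.01751 mol
n(HCl) left over = 0.01751 mol (1:1 ratio)
n(HCl) consumed by analyte = 0.02280 − 0.01751 = 5.293 × 10^-3 mol
From the 1:2 ratio, n(Na2CO3) = 1/2 × 5.293 × 10^-3 = 2.646 × 10^-3 mol
mass of Na2CO3 = 2.646 × 10^-3 × 105.99 = 0.2805 g
% Na2CO3 = 0.2805 / 0.3029 × 100 = 92.60 %

92.60 %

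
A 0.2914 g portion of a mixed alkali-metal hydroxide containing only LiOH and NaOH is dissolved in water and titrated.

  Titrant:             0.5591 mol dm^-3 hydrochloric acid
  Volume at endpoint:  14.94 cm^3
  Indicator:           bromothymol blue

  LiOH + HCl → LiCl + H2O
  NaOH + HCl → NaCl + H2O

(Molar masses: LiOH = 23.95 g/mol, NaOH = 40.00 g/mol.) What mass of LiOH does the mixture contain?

0.06374 g

n(HCl) = 0.01494 × 0.5591 = 8.353 × 10^-3 mol
Let x = n(LiOH), y = n(NaOH).
Titrant: 1x + 1y = 8.353 × 10^-3;  mass: 23.95x + 40.00y = 0.2914
Solving, x = 2.662 × 10^-3 mol, y = 5.691 × 10^-3 mol
mass of LiOH = 2.662 × 10^-3 × 23.95 = 0.06374 g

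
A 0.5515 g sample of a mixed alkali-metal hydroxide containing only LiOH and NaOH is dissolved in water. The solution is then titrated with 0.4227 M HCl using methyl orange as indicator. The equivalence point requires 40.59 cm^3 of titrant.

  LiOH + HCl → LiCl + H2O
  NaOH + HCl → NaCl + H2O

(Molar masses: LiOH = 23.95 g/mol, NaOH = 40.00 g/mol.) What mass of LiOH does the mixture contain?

0.2011 g

n(HCl) = 0.04059 × 0.4227 = 0.01716 mol
Let x = n(LiOH), y = n(NaOH).
Titrant: 1x + 1y = 0.01716;  mass: 23.95x + 40.00y = 0.5515
Solving, x = 8.398 × 10^-3 mol, y = 8.759 × 10^-3 mol
mass of LiOH = 8.398 × 10^-3 × 23.95 = 0.2011 g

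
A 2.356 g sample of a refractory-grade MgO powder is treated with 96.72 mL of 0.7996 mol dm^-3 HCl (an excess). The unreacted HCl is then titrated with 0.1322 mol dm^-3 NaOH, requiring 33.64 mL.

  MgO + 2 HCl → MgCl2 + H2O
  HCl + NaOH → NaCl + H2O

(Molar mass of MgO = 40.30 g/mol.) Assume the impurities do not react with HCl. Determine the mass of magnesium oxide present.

1.469 g

n(HCl) added = 0.09672 × 0.7996 = 0.07734 mol
n(NaOH) used in back-titration = 0.03364 × 0.1322 = 4.447 × 10^-3 mol
n(HCl) left over = 4.447 × 10^-3 mol (1:1 ratio)
n(HCl) consumed by analyte = 0.07734 − 4.447 × 10^-3 = 0.07289 mol
From the 1:2 ratio, n(MgO) = 1/2 × 0.07289 = 0.03645 mol
mass of MgO = 0.03645 × 40.30 = 1.469 g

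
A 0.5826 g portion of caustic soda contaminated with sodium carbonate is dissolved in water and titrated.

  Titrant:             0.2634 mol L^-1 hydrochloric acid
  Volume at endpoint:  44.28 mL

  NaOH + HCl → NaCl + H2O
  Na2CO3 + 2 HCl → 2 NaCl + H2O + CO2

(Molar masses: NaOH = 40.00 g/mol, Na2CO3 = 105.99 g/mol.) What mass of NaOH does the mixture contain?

n(HCl) = 0.04428 × 0.2634 = 0.01166 mol
Let x = n(NaOH), y = n(Na2CO3).
Titrant: 1x + 2y = 0.01166;  mass: 40.00x + 105.99y = 0.5826
Solving, x = 2.732 × 10^-3 mol, y = 4.466 × 10^-3 mol
mass of NaOH = 2.732 × 10^-3 × 40.00 = 0.1093 g

0.1093 g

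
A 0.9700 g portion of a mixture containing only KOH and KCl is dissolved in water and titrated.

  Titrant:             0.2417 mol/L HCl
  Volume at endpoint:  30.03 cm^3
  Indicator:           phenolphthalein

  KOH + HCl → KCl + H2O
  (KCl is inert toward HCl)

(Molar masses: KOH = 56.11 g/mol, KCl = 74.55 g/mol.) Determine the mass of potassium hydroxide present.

n(HCl) = 0.03003 × 0.2417 = 7.258 × 10^-3 mol
Let x = n(KOH), y = n(KCl).
Titrant: 1x = 7.258 × 10^-3;  mass: 56.11x + 74.55y = 0.9700
Solving, x = 7.258 × 10^-3 mol, y = 7.548 × 10^-3 mol
mass of KOH = 7.258 × 10^-3 × 56.11 = 0.4073 g

0.4073 g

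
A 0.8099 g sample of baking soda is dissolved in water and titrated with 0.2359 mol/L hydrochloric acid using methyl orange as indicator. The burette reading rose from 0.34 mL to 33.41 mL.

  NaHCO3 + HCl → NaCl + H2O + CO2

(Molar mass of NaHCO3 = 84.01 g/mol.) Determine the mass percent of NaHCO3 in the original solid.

80.92 %

n(HCl) = 0.03307 L × 0.2359 mol/L = 7.801 × 10^-3 mol
n(NaHCO3) = 7.801 × 10^-3 mol (1:1 ratio)
mass of NaHCO3 = 7.801 × 10^-3 × 84.01 g/mol = 0.6554 g
% NaHCO3 = 0.6554 / 0.8099 × 100 = 80.92 %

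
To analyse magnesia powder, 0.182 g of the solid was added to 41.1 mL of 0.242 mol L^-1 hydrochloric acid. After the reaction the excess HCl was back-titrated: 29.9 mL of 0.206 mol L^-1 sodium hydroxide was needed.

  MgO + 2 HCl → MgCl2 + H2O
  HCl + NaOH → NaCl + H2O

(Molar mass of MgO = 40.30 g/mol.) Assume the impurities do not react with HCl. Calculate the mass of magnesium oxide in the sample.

0.0763 g

n(HCl) added = 0.0411 × 0.242 = 9.95 × 10^-3 mol
n(NaOH) used in back-titration = 0.0299 × 0.206 = 6.16 × 10^-3 mol
n(HCl) left over = 6.16 × 10^-3 mol (1:1 ratio)
n(HCl) consumed by analyte = 9.95 × 10^-3 − 6.16 × 10^-3 = 3.79 × 10^-3 mol
From the 1:2 ratio, n(MgO) = 1/2 × 3.79 × 10^-3 = 1.89 × 10^-3 mol
mass of MgO = 1.89 × 10^-3 × 40.30 = 0.0763 g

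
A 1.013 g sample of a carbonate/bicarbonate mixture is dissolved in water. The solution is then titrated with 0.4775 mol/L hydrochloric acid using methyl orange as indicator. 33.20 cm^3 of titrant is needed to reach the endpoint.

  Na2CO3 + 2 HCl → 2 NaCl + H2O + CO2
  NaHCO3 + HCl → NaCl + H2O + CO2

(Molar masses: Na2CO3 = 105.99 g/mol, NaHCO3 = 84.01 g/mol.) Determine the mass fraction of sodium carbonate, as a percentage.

53.78 %

n(HCl) = 0.03320 × 0.4775 = 0.01585 mol
Let x = n(Na2CO3), y = n(NaHCO3).
Titrant: 2x + 1y = 0.01585;  mass: 105.99x + 84.01y = 1.013
Solving, x = 5.140 × 10^-3 mol, y = 5.574 × 10^-3 mol
mass of Na2CO3 = 5.140 × 10^-3 × 105.99 = 0.5447 g
% Na2CO3 = 0.5447 / 1.013 × 100 = 53.78 %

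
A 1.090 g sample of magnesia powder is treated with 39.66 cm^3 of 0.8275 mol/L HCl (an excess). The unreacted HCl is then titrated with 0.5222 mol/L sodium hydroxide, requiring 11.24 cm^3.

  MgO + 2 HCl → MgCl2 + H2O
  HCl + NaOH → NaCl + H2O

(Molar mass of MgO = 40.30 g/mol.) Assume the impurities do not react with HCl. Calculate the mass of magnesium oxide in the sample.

n(HCl) added = 0.03966 × 0.8275 = 0.03282 mol
n(NaOH) used in back-titration = 0.01124 × 0.5222 = 5.870 × 10^-3 mol
n(HCl) left over = 5.870 × 10^-3 mol (1:1 ratio)
n(HCl) consumed by analyte = 0.03282 − 5.870 × 10^-3 = 0.02695 mol
From the 1:2 ratio, n(MgO) = 1/2 × 0.02695 = 0.01347 mol
mass of MgO = 0.01347 × 40.30 = 0.5430 g

0.5430 g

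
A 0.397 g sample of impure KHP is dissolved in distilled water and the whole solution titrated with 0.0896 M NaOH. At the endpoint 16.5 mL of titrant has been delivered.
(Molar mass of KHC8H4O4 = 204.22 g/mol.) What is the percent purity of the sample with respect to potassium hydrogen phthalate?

KHC8H4O4 + NaOH → KNaC8H4O4 + H2O
n(NaOH) = 0.0165 L × 0.0896 mol/L = 1.48 × 10^-3 mol
n(KHC8H4O4) = 1.48 × 10^-3 mol (1:1 ratio)
mass of KHC8H4O4 = 1.48 × 10^-3 × 204.22 g/mol = 0.302 g
% KHC8H4O4 = 0.302 / 0.397 × 100 = 76.1 %

76.1 %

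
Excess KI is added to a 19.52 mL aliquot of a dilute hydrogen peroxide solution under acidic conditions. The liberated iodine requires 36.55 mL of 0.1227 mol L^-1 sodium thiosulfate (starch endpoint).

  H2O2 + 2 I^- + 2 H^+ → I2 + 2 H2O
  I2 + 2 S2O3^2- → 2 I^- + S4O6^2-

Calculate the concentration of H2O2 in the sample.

0.1149 mol/L

n(S2O3^2-) = 0.03655 × 0.1227 = 4.485 × 10^-3 mol
n(I2) = n(S2O3^2-)/2 = 2.242 × 10^-3 mol
n(H2O2) in the aliquot = 2.242 × 10^-3 mol (1:1 ratio)
[H2O2] = 2.242 × 10^-3 / 0.01952 = 0.1149 mol/L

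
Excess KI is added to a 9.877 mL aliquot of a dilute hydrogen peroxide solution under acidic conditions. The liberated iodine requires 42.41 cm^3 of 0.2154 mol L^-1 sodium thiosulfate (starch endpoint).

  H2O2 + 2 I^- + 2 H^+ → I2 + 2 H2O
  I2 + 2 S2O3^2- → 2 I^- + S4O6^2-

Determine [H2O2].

0.4624 mol/L

n(S2O3^2-) = 0.04241 × 0.2154 = 9.135 × 10^-3 mol
n(I2) = n(S2O3^2-)/2 = 4.568 × 10^-3 mol
n(H2O2) in the aliquot = 4.568 × 10^-3 mol (1:1 ratio)
[H2O2] = 4.568 × 10^-3 / 0.009877 = 0.4624 mol/L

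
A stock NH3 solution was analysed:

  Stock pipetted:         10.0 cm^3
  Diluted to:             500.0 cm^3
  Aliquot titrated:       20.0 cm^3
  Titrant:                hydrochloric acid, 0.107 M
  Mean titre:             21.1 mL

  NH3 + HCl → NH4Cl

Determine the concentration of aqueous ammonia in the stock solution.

n(HCl) = 0.0211 × 0.107 = 2.26 × 10^-3 mol
n(NH3) in the aliquot = 2.26 × 10^-3 mol (1:1 ratio)
[NH3]_dilute = 2.26 × 10^-3 / 0.0200 = 0.113 mol/L
Dilution factor = 500.0 / 10.0 = 50.00
[NH3]_stock = 0.113 × 50.00 = 5.64 mol/L

5.64 M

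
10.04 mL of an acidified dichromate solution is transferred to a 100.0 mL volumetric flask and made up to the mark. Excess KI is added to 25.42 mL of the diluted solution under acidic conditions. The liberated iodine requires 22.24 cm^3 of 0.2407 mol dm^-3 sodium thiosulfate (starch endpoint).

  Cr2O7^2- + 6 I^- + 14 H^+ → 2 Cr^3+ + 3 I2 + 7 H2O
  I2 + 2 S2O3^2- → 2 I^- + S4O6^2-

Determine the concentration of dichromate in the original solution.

0.3496 mol/L

n(S2O3^2-) = 0.02224 × 0.2407 = 5.353 × 10^-3 mol
n(I2) = n(S2O3^2-)/2 = 2.677 × 10^-3 mol
From the 1:3 ratio, n(Cr2O7^2-) in the aliquot = 1/3 × 2.677 × 10^-3 = 8.922 × 10^-4 mol
[Cr2O7^2-]_dilute = 8.922 × 10^-4 / 0.02542 = 0.03510 mol/L
[Cr2O7^2-]_original = 0.03510 × 100.0/10.04 = 0.3496 mol/L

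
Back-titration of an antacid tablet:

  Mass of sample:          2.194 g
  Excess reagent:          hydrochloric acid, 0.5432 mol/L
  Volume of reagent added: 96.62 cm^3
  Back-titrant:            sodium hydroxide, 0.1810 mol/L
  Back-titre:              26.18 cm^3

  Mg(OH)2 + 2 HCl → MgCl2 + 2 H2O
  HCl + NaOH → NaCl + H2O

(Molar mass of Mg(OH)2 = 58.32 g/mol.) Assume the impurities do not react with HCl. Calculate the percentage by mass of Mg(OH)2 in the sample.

63.46 %

n(HCl) added = 0.09662 × 0.5432 = 0.05248 mol
n(NaOH) used in back-titration = 0.02618 × 0.1810 = 4.739 × 10^-3 mol
n(HCl) left over = 4.739 × 10^-3 mol (1:1 ratio)
n(HCl) consumed by analyte = 0.05248 − 4.739 × 10^-3 = 0.04775 mol
From the 1:2 ratio, n(Mg(OH)2) = 1/2 × 0.04775 = 0.02387 mol
mass of Mg(OH)2 = 0.02387 × 58.32 = 1.392 g
% Mg(OH)2 = 1.392 / 2.194 × 100 = 63.46 %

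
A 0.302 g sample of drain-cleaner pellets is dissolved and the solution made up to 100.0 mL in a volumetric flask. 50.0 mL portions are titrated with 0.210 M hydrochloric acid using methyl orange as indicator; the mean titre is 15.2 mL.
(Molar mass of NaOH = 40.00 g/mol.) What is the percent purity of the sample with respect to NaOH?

NaOH + HCl → NaCl + H2O
n(HCl) per titration = 0.0152 × 0.210 = 3.19 × 10^-3 mol
n(NaOH) in each aliquot = 3.19 × 10^-3 mol (1:1 ratio)
n(NaOH) in the whole flask = 3.19 × 10^-3 × 100.0/50.0 = 6.38 × 10^-3 mol
mass of NaOH = 6.38 × 10^-3 × 40.00 = 0.255 g
% NaOH = 0.255 / 0.302 × 100 = 84.6 %

84.6 %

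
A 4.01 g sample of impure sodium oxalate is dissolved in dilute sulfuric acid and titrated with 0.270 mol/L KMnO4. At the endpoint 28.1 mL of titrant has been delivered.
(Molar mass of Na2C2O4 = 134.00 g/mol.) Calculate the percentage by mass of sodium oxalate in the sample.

2 MnO4^- + 5 C2O4^2- + 16 H^+ → 2 Mn^2+ + 10 CO2 + 8 H2O
n(KMnO4) = 0.0281 L × 0.270 mol/L = 7.59 × 10^-3 mol
From the 5:2 ratio, n(Na2C2O4) = 5/2 × 7.59 × 10^-3 = 0.0190 mol
mass of Na2C2O4 = 0.0190 × 134.00 g/mol = 2.54 g
% Na2C2O4 = 2.54 / 4.01 × 100 = 63.4 %

63.4 %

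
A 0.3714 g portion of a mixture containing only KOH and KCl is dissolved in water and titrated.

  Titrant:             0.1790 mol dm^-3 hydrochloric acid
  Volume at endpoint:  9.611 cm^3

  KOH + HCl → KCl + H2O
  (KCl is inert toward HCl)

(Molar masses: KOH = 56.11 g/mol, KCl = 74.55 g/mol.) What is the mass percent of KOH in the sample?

25.99 %

n(HCl) = 0.009611 × 0.1790 = 1.720 × 10^-3 mol
Let x = n(KOH), y = n(KCl).
Titrant: 1x = 1.720 × 10^-3;  mass: 56.11x + 74.55y = 0.3714
Solving, x = 1.720 × 10^-3 mol, y = 3.687 × 10^-3 mol
mass of KOH = 1.720 × 10^-3 × 56.11 = 0.09653 g
% KOH = 0.09653 / 0.3714 × 100 = 25.99 %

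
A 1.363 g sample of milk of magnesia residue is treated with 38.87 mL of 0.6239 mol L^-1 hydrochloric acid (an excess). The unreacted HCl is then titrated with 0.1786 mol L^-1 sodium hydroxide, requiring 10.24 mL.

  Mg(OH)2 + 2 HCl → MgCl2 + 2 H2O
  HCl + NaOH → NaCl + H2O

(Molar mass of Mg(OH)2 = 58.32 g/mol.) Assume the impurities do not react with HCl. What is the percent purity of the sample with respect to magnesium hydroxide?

n(HCl) added = 0.03887 × 0.6239 = 0.02425 mol
n(NaOH) used in back-titration = 0.01024 × 0.1786 = 1.829 × 10^-3 mol
n(HCl) left over = 1.829 × 10^-3 mol (1:1 ratio)
n(HCl) consumed by analyte = 0.02425 − 1.829 × 10^-3 = 0.02242 mol
From the 1:2 ratio, n(Mg(OH)2) = 1/2 × 0.02242 = 0.01121 mol
mass of Mg(OH)2 = 0.01121 × 58.32 = 0.6538 g
% Mg(OH)2 = 0.6538 / 1.363 × 100 = 47.97 %

47.97 %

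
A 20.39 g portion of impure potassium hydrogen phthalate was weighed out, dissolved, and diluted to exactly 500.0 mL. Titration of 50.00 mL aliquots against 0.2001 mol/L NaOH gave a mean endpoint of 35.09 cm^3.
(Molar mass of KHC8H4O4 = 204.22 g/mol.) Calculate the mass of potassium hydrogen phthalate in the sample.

KHC8H4O4 + NaOH → KNaC8H4O4 + H2O
n(NaOH) per titration = 0.03509 × 0.2001 = 7.022 × 10^-3 mol
n(KHC8H4O4) in each aliquot = 7.022 × 10^-3 mol (1:1 ratio)
n(KHC8H4O4) in the whole flask = 7.022 × 10^-3 × 500.0/50.00 = 0.07022 mol
mass of KHC8H4O4 = 0.07022 × 204.22 = 14.34 g

14.34 g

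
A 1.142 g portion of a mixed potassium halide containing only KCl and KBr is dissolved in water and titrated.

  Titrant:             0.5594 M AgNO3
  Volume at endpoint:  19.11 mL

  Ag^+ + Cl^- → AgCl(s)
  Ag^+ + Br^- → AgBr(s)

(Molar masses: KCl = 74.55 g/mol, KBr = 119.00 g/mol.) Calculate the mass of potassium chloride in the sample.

n(AgNO3) = 0.01911 × 0.5594 = 0.01069 mol
Let x = n(KCl), y = n(KBr).
Titrant: 1x + 1y = 0.01069;  mass: 74.55x + 119.00y = 1.142
Solving, x = 2.927 × 10^-3 mol, y = 7.763 × 10^-3 mol
mass of KCl = 2.927 × 10^-3 × 74.55 = 0.2182 g

0.2182 g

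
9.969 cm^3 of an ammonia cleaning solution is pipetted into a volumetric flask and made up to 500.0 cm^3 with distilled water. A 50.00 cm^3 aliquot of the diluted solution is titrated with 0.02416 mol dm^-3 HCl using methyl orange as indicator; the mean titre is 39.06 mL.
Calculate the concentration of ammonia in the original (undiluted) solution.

NH3 + HCl → NH4Cl
n(HCl) = 0.03906 × 0.02416 = 9.437 × 10^-4 mol
n(NH3) in the aliquot = 9.437 × 10^-4 mol (1:1 ratio)
[NH3]_dilute = 9.437 × 10^-4 / 0.05000 = 0.01887 mol/L
Dilution factor = 500.0 / 9.969 = 50.16
[NH3]_stock = 0.01887 × 50.16 = 0.9466 mol/L

0.9466 mol/L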